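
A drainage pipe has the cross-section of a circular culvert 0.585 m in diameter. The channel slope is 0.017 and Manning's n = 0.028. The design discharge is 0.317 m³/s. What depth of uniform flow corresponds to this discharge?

Manning's equation rearranged: A R^(2/3) = nQ / (1·√S) = 0.028 × 0.317 / (√0.017) = 0.06808.
At y = 0.394 m: A R^(2/3) = 0.05932 — too small.
At y = 0.534 m: A R^(2/3) = 0.07992 — too large.
At y = 0.439 m: A R^(2/3) = 0.06808 — close enough.

y_n = 0.439 m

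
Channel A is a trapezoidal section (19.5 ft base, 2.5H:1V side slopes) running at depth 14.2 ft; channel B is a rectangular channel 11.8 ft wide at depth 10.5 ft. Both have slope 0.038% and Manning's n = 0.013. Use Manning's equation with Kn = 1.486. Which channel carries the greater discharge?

Channel A: With bottom width b = 19.5 ft and side slope z = 2.5: A = (b + zy)y = (19.5 + 2.5×14.2)×14.2 = 781 ft²; P = b + 2y√(1+z²) = 19.5 + 2×14.2×2.693 = 95.97 ft. Hydraulic radius R = A/P = 781/95.97 = 8.138 ft. Q_A = (1.486/0.013)·781·8.138^(2/3)·√0.00038 = 7041 ft³/s.
Channel B: Flow area A = b·y = 11.8 × 10.5 = 123.9 ft². Wetted perimeter P = b + 2y = 11.8 + 2×10.5 = 32.8 ft. Hydraulic radius R = A/P = 123.9/32.8 = 3.777 ft. Q_B = (1.486/0.013)·123.9·3.777^(2/3)·√0.00038 = 669.6 ft³/s.
Q_A = 7041 ft³/s vs Q_B = 669.6 ft³/s, so channel A carries more.

channel A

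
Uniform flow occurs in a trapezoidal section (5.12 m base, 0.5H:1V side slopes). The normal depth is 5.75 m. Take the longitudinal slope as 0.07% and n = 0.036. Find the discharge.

Q = 63.2 m³/s

With bottom width b = 5.12 m and side slope z = 0.5: A = (b + zy)y = (5.12 + 0.5×5.75)×5.75 = 45.97 m²; P = b + 2y√(1+z²) = 5.12 + 2×5.75×1.118 = 17.98 m.
Hydraulic radius R = A/P = 45.97/17.98 = 2.557 m.
Manning's equation: Q = (1/n) A R^(2/3) S^(1/2) = (1/0.036) × 45.97 × 2.557^(2/3) × 0.0007^(1/2) = 63.2 m³/s.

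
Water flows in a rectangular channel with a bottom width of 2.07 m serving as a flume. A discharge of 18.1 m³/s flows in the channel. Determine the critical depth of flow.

y_c = 1.98 m

For a rectangular channel, critical depth y_c = (q²/g)^(1/3) where q = Q/b = 18.1/2.07 = 8.744 m²/s.
So y_c = (8.744²/9.81)^(1/3) = 1.98 m.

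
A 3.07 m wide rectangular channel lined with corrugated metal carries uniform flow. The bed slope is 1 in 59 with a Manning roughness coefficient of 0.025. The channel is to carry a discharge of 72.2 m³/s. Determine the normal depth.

Manning's equation rearranged: A R^(2/3) = nQ / (1·√S) = 0.025 × 72.2 / (√0.01695) = 13.86.
Try y = 4.6 m: A R^(2/3) = 15.51 — over.
Try y = 2.98 m: A R^(2/3) = 9.229 — short.
Try y = 4.18 m: A R^(2/3) = 13.86 — close enough.

y_n = 4.18 m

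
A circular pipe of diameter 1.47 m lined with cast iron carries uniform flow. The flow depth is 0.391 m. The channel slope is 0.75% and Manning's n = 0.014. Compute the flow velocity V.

V = 2.3 m/s

For a circular section of diameter D = 1.47 m at depth y = 0.391 m, the central angle is θ = 2 arccos(1 − 2y/D) = 2.167 rad. Then A = (D²/8)(θ − sin θ) = 0.362 m² and P = Dθ/2 = 1.593 m.
Hydraulic radius R = A/P = 0.362/1.593 = 0.2272 m.
From Manning's equation, V = (1/n) R^(2/3) S^(1/2) = (1/0.014) × 0.2272^(2/3) × 0.0075^(1/2) = 2.3 m/s.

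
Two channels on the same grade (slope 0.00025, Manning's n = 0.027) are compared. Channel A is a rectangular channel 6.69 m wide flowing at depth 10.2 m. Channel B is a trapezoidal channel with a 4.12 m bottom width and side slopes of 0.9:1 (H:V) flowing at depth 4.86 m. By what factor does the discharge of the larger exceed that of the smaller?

Channel A: Flow area A = b·y = 6.69 × 10.2 = 68.24 m². Wetted perimeter P = b + 2y = 6.69 + 2×10.2 = 27.09 m. Hydraulic radius R = A/P = 68.24/27.09 = 2.519 m. Q_A = (1/0.027)·68.24·2.519^(2/3)·√0.00025 = 73.98 m³/s.
Channel B: With bottom width b = 4.12 m and side slope z = 0.9: A = (b + zy)y = (4.12 + 0.9×4.86)×4.86 = 41.28 m²; P = b + 2y√(1+z²) = 4.12 + 2×4.86×1.345 = 17.2 m. Hydraulic radius R = A/P = 41.28/17.2 = 2.4 m. Q_B = (1/0.027)·41.28·2.4^(2/3)·√0.00025 = 43.34 m³/s.
The larger discharge is 73.98 m³/s and the smaller is 43.34 m³/s; the ratio is 1.71.

1.71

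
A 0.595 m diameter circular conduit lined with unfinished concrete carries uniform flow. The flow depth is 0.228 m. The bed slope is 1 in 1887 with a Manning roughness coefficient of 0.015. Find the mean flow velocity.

For a circular section of diameter D = 0.595 m at depth y = 0.228 m, the central angle is θ = 2 arccos(1 − 2y/D) = 2.67 rad. Then A = (D²/8)(θ − sin θ) = 0.09805 m² and P = Dθ/2 = 0.7943 m.
Hydraulic radius R = A/P = 0.09805/0.7943 = 0.1234 m.
From Manning's equation, V = (1/n) R^(2/3) S^(1/2) = (1/0.015) × 0.1234^(2/3) × 0.0005299^(1/2) = 0.38 m/s.

V = 0.38 m/s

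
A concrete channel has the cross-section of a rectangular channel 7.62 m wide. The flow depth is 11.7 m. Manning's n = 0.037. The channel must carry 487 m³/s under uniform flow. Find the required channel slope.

S = 0.01

Flow area A = b·y = 7.62 × 11.7 = 89.15 m². Wetted perimeter P = b + 2y = 7.62 + 2×11.7 = 31.02 m.
Hydraulic radius R = A/P = 89.15/31.02 = 2.874 m.
From Manning's equation, S = [nQ / (1 A R^(2/3))]² = [0.037 × 487 / (1 × 89.15 × 2.874^(2/3))]² = 0.01.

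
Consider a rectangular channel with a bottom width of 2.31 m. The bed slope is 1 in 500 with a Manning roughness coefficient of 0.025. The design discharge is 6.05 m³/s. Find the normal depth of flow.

y_n = 1.84 m

Manning's equation rearranged: A R^(2/3) = nQ / (1·√S) = 0.025 × 6.05 / (√0.002) = 3.382.
Try y = 1.58 m: A R^(2/3) = 2.787 — low.
Try y = 1.84 m: A R^(2/3) = 3.381 — matches.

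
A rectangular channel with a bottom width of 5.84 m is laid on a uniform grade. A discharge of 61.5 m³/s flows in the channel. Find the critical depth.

For a rectangular channel, critical depth y_c = (q²/g)^(1/3) where q = Q/b = 61.5/5.84 = 10.53 m²/s.
So y_c = (10.53²/9.81)^(1/3) = 2.24 m.

y_c = 2.24 m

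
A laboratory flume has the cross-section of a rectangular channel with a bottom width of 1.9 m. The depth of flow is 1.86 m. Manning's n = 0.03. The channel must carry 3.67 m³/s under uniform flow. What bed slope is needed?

Flow area A = b·y = 1.9 × 1.86 = 3.534 m². Wetted perimeter P = b + 2y = 1.9 + 2×1.86 = 5.62 m.
Hydraulic radius R = A/P = 3.534/5.62 = 0.6288 m.
From Manning's equation, S = [nQ / (1 A R^(2/3))]² = [0.03 × 3.67 / (1 × 3.534 × 0.6288^(2/3))]² = 0.0018.

S = 0.0018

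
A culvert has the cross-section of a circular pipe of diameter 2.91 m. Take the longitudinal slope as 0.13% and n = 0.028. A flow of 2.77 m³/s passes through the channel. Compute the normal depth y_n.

y_n = 1.28 m

Manning's equation rearranged: A R^(2/3) = nQ / (1·√S) = 0.028 × 2.77 / (√0.0013) = 2.151.
At y = 0.944 m: A R^(2/3) = 1.225 — low.
At y = 1.28 m: A R^(2/3) = 2.152 — ≈ 2.151.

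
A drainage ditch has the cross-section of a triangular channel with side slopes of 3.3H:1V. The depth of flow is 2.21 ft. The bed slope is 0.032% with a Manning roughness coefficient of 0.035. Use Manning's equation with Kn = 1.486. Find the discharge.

For a triangular section with side slope z = 3.3: A = zy² = 3.3×2.21² = 16.12 ft²; P = 2y√(1+z²) = 2×2.21×3.448 = 15.24 ft.
Hydraulic radius R = A/P = 16.12/15.24 = 1.058 ft.
Manning's equation: Q = (1.486/n) A R^(2/3) S^(1/2) = (1.486/0.035) × 16.12 × 1.058^(2/3) × 0.00032^(1/2) = 12.7 ft³/s.

Q = 12.7 ft³/s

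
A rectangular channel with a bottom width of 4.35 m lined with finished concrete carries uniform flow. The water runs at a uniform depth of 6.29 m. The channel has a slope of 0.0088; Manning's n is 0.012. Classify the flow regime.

supercritical

Flow area A = b·y = 4.35 × 6.29 = 27.36 m². Wetted perimeter P = b + 2y = 4.35 + 2×6.29 = 16.93 m.
Hydraulic radius R = A/P = 27.36/16.93 = 1.616 m.
V = (1/n) R^(2/3) √S = (1/0.012) × 1.616^(2/3) × √0.0088 = 10.77 m/s. Hydraulic depth D_h = A/T = 27.36/4.35 = 6.29 m.
Froude number Fr = V/√(g·D_h) = 10.77/√(9.81×6.29) = 1.37, which is greater than 1, so the flow is supercritical.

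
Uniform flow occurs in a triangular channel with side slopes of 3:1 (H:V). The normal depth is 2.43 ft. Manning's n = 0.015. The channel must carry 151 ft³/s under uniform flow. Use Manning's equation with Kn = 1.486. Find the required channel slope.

S = 0.00613

For a triangular section with side slope z = 3: A = zy² = 3×2.43² = 17.71 ft²; P = 2y√(1+z²) = 2×2.43×3.162 = 15.37 ft.
Hydraulic radius R = A/P = 17.71/15.37 = 1.153 ft.
From Manning's equation, S = [nQ / (1.486 A R^(2/3))]² = [0.015 × 151 / (1.486 × 17.71 × 1.153^(2/3))]² = 0.00613.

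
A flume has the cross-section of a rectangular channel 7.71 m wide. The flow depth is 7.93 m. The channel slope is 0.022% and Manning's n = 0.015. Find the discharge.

Flow area A = b·y = 7.71 × 7.93 = 61.14 m². Wetted perimeter P = b + 2y = 7.71 + 2×7.93 = 23.57 m.
Hydraulic radius R = A/P = 61.14/23.57 = 2.594 m.
Manning's equation: Q = (1/n) A R^(2/3) S^(1/2) = (1/0.015) × 61.14 × 2.594^(2/3) × 0.00022^(1/2) = 114 m³/s.

Q = 114 m³/s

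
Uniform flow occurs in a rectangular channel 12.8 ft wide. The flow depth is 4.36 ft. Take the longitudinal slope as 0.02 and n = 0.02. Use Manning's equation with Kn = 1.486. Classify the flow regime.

supercritical

Flow area A = b·y = 12.8 × 4.36 = 55.81 ft². Wetted perimeter P = b + 2y = 12.8 + 2×4.36 = 21.52 ft.
Hydraulic radius R = A/P = 55.81/21.52 = 2.593 ft.
V = (1.486/n) R^(2/3) √S = (1.486/0.02) × 2.593^(2/3) × √0.02 = 19.83 ft/s. Hydraulic depth D_h = A/T = 55.81/12.8 = 4.36 ft.
Froude number Fr = V/√(g·D_h) = 19.83/√(32.2×4.36) = 1.67, which is greater than 1, so the flow is supercritical.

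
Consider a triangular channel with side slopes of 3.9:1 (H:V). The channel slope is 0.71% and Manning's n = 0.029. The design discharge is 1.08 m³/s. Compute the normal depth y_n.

y_n = 0.496 m

Manning's equation rearranged: A R^(2/3) = nQ / (1·√S) = 0.029 × 1.08 / (√0.0071) = 0.3717.
Try y = 0.546 m: A R^(2/3) = 0.479 — over.
Try y = 0.424 m: A R^(2/3) = 0.244 — short.
Try y = 0.496 m: A R^(2/3) = 0.3708 — matches.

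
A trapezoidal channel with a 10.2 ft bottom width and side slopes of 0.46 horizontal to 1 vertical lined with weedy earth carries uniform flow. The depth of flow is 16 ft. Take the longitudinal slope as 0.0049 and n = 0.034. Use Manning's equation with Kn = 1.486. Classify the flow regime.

With bottom width b = 10.2 ft and side slope z = 0.46: A = (b + zy)y = (10.2 + 0.46×16)×16 = 281 ft²; P = b + 2y√(1+z²) = 10.2 + 2×16×1.101 = 45.42 ft.
Hydraulic radius R = A/P = 281/45.42 = 6.185 ft.
V = (1.486/n) R^(2/3) √S = (1.486/0.034) × 6.185^(2/3) × √0.0049 = 10.31 ft/s. Hydraulic depth D_h = A/T = 281/24.92 = 11.27 ft.
Froude number Fr = V/√(g·D_h) = 10.31/√(32.2×11.27) = 0.541, which is less than 1, so the flow is subcritical.

subcritical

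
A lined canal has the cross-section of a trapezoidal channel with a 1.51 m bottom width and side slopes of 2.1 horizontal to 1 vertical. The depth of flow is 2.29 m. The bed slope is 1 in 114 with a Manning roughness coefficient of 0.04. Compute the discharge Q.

Q = 38 m³/s

With bottom width b = 1.51 m and side slope z = 2.1: A = (b + zy)y = (1.51 + 2.1×2.29)×2.29 = 14.47 m²; P = b + 2y√(1+z²) = 1.51 + 2×2.29×2.326 = 12.16 m.
Hydraulic radius R = A/P = 14.47/12.16 = 1.19 m.
Manning's equation: Q = (1/n) A R^(2/3) S^(1/2) = (1/0.04) × 14.47 × 1.19^(2/3) × 0.008772^(1/2) = 38 m³/s.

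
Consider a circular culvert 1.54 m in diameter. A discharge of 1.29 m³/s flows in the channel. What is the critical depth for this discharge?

y_c = 0.574 m

At critical depth, Q² T / (g A³) = 1, i.e. A³/T = Q²/g = 1.29²/9.81 = 0.1696.
Trying y = 0.694 m: A³/T = 0.3526 — high.
Trying y = 0.436 m: A³/T = 0.05874 — low.
Trying y = 0.574 m: A³/T = 0.1701 — ≈ 0.1696.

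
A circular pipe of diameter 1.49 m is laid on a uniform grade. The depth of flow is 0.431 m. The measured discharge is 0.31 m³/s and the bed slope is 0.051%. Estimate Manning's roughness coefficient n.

n = 0.012

For a circular section of diameter D = 1.49 m at depth y = 0.431 m, the central angle is θ = 2 arccos(1 − 2y/D) = 2.271 rad. Then A = (D²/8)(θ − sin θ) = 0.4182 m² and P = Dθ/2 = 1.692 m.
Hydraulic radius R = A/P = 0.4182/1.692 = 0.2471 m.
Rearranging Manning's equation: n = (1/Q) A R^(2/3) S^(1/2) = (1/0.31) × 0.4182 × 0.2471^(2/3) × √0.00051 = 0.012.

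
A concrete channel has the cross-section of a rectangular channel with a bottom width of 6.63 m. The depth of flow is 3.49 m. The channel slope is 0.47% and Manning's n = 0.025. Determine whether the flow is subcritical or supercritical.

subcritical

Flow area A = b·y = 6.63 × 3.49 = 23.14 m². Wetted perimeter P = b + 2y = 6.63 + 2×3.49 = 13.61 m.
Hydraulic radius R = A/P = 23.14/13.61 = 1.7 m.
V = (1/n) R^(2/3) √S = (1/0.025) × 1.7^(2/3) × √0.0047 = 3.906 m/s. Hydraulic depth D_h = A/T = 23.14/6.63 = 3.49 m.
Froude number Fr = V/√(g·D_h) = 3.906/√(9.81×3.49) = 0.668, which is less than 1, so the flow is subcritical.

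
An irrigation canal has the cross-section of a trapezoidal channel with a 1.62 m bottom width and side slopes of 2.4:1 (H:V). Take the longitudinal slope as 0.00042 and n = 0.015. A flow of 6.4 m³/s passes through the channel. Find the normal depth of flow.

Manning's equation rearranged: A R^(2/3) = nQ / (1·√S) = 0.015 × 6.4 / (√0.00042) = 4.684.
At y = 0.917 m: A R^(2/3) = 2.348 — too small.
At y = 1.59 m: A R^(2/3) = 7.902 — too large.
At y = 1.26 m: A R^(2/3) = 4.683 — matches.

y_n = 1.26 m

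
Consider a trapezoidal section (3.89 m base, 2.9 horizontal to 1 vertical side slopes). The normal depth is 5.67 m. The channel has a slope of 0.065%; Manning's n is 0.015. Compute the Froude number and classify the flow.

subcritical

With bottom width b = 3.89 m and side slope z = 2.9: A = (b + zy)y = (3.89 + 2.9×5.67)×5.67 = 115.3 m²; P = b + 2y√(1+z²) = 3.89 + 2×5.67×3.068 = 38.68 m.
Hydraulic radius R = A/P = 115.3/38.68 = 2.981 m.
V = (1/n) R^(2/3) √S = (1/0.015) × 2.981^(2/3) × √0.00065 = 3.52 m/s. Hydraulic depth D_h = A/T = 115.3/36.78 = 3.135 m.
Froude number Fr = V/√(g·D_h) = 3.52/√(9.81×3.135) = 0.635, which is less than 1, so the flow is subcritical.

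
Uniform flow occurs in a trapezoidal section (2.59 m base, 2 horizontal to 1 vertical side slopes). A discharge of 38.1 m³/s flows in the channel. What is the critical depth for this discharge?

y_c = 1.82 m

At critical depth, Q² T / (g A³) = 1, i.e. A³/T = Q²/g = 38.1²/9.81 = 148.
Trying y = 2.33 m: A³/T = 404.7 — high.
Trying y = 1.82 m: A³/T = 147.7 — close enough.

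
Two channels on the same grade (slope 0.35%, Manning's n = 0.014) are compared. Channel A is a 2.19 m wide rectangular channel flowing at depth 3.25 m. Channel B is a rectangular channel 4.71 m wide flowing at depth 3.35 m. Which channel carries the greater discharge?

channel B

Channel A: Flow area A = b·y = 2.19 × 3.25 = 7.117 m². Wetted perimeter P = b + 2y = 2.19 + 2×3.25 = 8.69 m. Hydraulic radius R = A/P = 7.117/8.69 = 0.819 m. Q_A = (1/0.014)·7.117·0.819^(2/3)·√0.0035 = 26.33 m³/s.
Channel B: Flow area A = b·y = 4.71 × 3.35 = 15.78 m². Wetted perimeter P = b + 2y = 4.71 + 2×3.35 = 11.41 m. Hydraulic radius R = A/P = 15.78/11.41 = 1.383 m. Q_B = (1/0.014)·15.78·1.383^(2/3)·√0.0035 = 82.76 m³/s.
Q_A = 26.33 m³/s vs Q_B = 82.76 m³/s, so channel B carries more.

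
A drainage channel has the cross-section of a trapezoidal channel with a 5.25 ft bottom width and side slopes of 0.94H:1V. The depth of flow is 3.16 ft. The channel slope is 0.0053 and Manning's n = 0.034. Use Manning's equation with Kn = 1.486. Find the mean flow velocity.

V = 4.82 ft/s

With bottom width b = 5.25 ft and side slope z = 0.94: A = (b + zy)y = (5.25 + 0.94×3.16)×3.16 = 25.98 ft²; P = b + 2y√(1+z²) = 5.25 + 2×3.16×1.372 = 13.92 ft.
Hydraulic radius R = A/P = 25.98/13.92 = 1.866 ft.
From Manning's equation, V = (1.486/n) R^(2/3) S^(1/2) = (1.486/0.034) × 1.866^(2/3) × 0.0053^(1/2) = 4.82 ft/s.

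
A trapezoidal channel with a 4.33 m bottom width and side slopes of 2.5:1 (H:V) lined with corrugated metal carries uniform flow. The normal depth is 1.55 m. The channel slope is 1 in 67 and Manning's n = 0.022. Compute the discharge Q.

Q = 70.8 m³/s

With bottom width b = 4.33 m and side slope z = 2.5: A = (b + zy)y = (4.33 + 2.5×1.55)×1.55 = 12.72 m²; P = b + 2y√(1+z²) = 4.33 + 2×1.55×2.693 = 12.68 m.
Hydraulic radius R = A/P = 12.72/12.68 = 1.003 m.
Manning's equation: Q = (1/n) A R^(2/3) S^(1/2) = (1/0.022) × 12.72 × 1.003^(2/3) × 0.01493^(1/2) = 70.8 m³/s.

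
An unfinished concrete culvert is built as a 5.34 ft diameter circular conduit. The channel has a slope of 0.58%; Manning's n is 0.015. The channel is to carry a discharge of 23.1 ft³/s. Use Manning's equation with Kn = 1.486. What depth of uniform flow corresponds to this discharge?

y_n = 1.21 ft

Manning's equation rearranged: A R^(2/3) = nQ / (1.486·√S) = 0.015 × 23.1 / (1.486 × √0.0058) = 3.062.
Try y = 1.52 ft: A R^(2/3) = 4.801 — high.
Try y = 0.946 ft: A R^(2/3) = 1.858 — low.
Try y = 1.21 ft: A R^(2/3) = 3.058 — close enough.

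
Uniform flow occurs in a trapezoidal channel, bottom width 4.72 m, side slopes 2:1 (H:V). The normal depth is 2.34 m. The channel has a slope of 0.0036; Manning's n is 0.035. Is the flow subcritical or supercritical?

With bottom width b = 4.72 m and side slope z = 2: A = (b + zy)y = (4.72 + 2×2.34)×2.34 = 22 m²; P = b + 2y√(1+z²) = 4.72 + 2×2.34×2.236 = 15.18 m.
Hydraulic radius R = A/P = 22/15.18 = 1.449 m.
V = (1/n) R^(2/3) √S = (1/0.035) × 1.449^(2/3) × √0.0036 = 2.195 m/s. Hydraulic depth D_h = A/T = 22/14.08 = 1.562 m.
Froude number Fr = V/√(g·D_h) = 2.195/√(9.81×1.562) = 0.561, which is less than 1, so the flow is subcritical.

subcritical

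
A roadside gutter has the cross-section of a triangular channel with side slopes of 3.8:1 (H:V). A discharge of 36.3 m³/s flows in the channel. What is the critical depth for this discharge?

At critical depth, Q² T / (g A³) = 1, i.e. A³/T = Q²/g = 36.3²/9.81 = 134.3.
Trying y = 1.4 m: A³/T = 38.83 — too small.
Trying y = 1.79 m: A³/T = 132.7 — close enough.

y_c = 1.79 m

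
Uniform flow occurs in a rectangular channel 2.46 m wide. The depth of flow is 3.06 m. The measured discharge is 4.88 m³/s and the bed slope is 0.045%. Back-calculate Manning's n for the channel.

Flow area A = b·y = 2.46 × 3.06 = 7.528 m². Wetted perimeter P = b + 2y = 2.46 + 2×3.06 = 8.58 m.
Hydraulic radius R = A/P = 7.528/8.58 = 0.8773 m.
Rearranging Manning's equation: n = (1/Q) A R^(2/3) S^(1/2) = (1/4.88) × 7.528 × 0.8773^(2/3) × √0.00045 = 0.03.

n = 0.03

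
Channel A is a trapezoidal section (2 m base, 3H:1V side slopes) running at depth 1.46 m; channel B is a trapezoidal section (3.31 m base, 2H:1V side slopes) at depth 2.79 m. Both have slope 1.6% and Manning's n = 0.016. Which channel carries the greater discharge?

Channel A: With bottom width b = 2 m and side slope z = 3: A = (b + zy)y = (2 + 3×1.46)×1.46 = 9.315 m²; P = b + 2y√(1+z²) = 2 + 2×1.46×3.162 = 11.23 m. Hydraulic radius R = A/P = 9.315/11.23 = 0.8292 m. Q_A = (1/0.016)·9.315·0.8292^(2/3)·√0.016 = 64.99 m³/s.
Channel B: With bottom width b = 3.31 m and side slope z = 2: A = (b + zy)y = (3.31 + 2×2.79)×2.79 = 24.8 m²; P = b + 2y√(1+z²) = 3.31 + 2×2.79×2.236 = 15.79 m. Hydraulic radius R = A/P = 24.8/15.79 = 1.571 m. Q_B = (1/0.016)·24.8·1.571^(2/3)·√0.016 = 265 m³/s.
Q_A = 64.99 m³/s vs Q_B = 265 m³/s, so channel B carries more.

channel B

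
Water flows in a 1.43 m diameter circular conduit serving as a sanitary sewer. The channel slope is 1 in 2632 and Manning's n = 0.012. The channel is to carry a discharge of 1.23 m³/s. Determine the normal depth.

Manning's equation rearranged: A R^(2/3) = nQ / (1·√S) = 0.012 × 1.23 / (√0.0003799) = 0.7572.
Trying y = 1.33 m: A R^(2/3) = 0.8698 — over.
Trying y = 1.1 m: A R^(2/3) = 0.7591 — close enough.

y_n = 1.1 m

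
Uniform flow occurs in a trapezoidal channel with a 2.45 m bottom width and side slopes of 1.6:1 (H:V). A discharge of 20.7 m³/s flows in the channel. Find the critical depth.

At critical depth, Q² T / (g A³) = 1, i.e. A³/T = Q²/g = 20.7²/9.81 = 43.68.
Trying y = 1.55 m: A³/T = 60.22 — high.
Trying y = 1.42 m: A³/T = 43.1 — matches.

y_c = 1.42 m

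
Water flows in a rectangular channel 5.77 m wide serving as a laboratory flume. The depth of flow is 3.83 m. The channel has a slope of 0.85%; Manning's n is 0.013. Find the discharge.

Flow area A = b·y = 5.77 × 3.83 = 22.1 m². Wetted perimeter P = b + 2y = 5.77 + 2×3.83 = 13.43 m.
Hydraulic radius R = A/P = 22.1/13.43 = 1.646 m.
Manning's equation: Q = (1/n) A R^(2/3) S^(1/2) = (1/0.013) × 22.1 × 1.646^(2/3) × 0.0085^(1/2) = 218 m³/s.

Q = 218 m³/s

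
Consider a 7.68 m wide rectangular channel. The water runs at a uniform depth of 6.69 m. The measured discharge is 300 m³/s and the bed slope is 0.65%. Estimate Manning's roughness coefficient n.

n = 0.025

Flow area A = b·y = 7.68 × 6.69 = 51.38 m². Wetted perimeter P = b + 2y = 7.68 + 2×6.69 = 21.06 m.
Hydraulic radius R = A/P = 51.38/21.06 = 2.44 m.
Rearranging Manning's equation: n = (1/Q) A R^(2/3) S^(1/2) = (1/300) × 51.38 × 2.44^(2/3) × √0.0065 = 0.025.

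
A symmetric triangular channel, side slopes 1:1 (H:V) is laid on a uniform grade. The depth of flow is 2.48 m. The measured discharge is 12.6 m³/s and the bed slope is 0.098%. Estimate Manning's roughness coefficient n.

For a triangular section with side slope z = 1: A = zy² = 1×2.48² = 6.15 m²; P = 2y√(1+z²) = 2×2.48×1.414 = 7.014 m.
Hydraulic radius R = A/P = 6.15/7.014 = 0.8768 m.
Rearranging Manning's equation: n = (1/Q) A R^(2/3) S^(1/2) = (1/12.6) × 6.15 × 0.8768^(2/3) × √0.00098 = 0.014.

n = 0.014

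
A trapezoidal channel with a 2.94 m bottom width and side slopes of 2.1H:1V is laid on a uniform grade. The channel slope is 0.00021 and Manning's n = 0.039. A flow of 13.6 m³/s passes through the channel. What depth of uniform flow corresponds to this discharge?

y_n = 2.93 m

Manning's equation rearranged: A R^(2/3) = nQ / (1·√S) = 0.039 × 13.6 / (√0.00021) = 36.6.
Trying y = 2.13 m: A R^(2/3) = 18.12 — low.
Trying y = 3.7 m: A R^(2/3) = 62.2 — high.
Trying y = 2.93 m: A R^(2/3) = 36.57 — matches.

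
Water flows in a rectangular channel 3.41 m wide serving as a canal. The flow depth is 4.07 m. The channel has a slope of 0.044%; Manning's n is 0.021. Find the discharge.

Flow area A = b·y = 3.41 × 4.07 = 13.88 m². Wetted perimeter P = b + 2y = 3.41 + 2×4.07 = 11.55 m.
Hydraulic radius R = A/P = 13.88/11.55 = 1.202 m.
Manning's equation: Q = (1/n) A R^(2/3) S^(1/2) = (1/0.021) × 13.88 × 1.202^(2/3) × 0.00044^(1/2) = 15.7 m³/s.

Q = 15.7 m³/s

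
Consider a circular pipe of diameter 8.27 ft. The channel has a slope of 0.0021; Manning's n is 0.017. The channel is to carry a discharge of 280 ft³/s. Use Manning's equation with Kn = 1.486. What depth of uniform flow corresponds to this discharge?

Manning's equation rearranged: A R^(2/3) = nQ / (1.486·√S) = 0.017 × 280 / (1.486 × √0.0021) = 69.9.
Trying y = 6.4 ft: A R^(2/3) = 82.34 — over.
Trying y = 4.48 ft: A R^(2/3) = 49.82 — short.
Trying y = 5.6 ft: A R^(2/3) = 69.82 — matches.

y_n = 5.6 ft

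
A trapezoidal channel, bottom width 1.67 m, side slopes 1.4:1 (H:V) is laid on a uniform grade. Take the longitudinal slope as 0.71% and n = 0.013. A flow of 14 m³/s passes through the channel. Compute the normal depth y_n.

y_n = 0.994 m

Manning's equation rearranged: A R^(2/3) = nQ / (1·√S) = 0.013 × 14 / (√0.0071) = 2.16.
Try y = 0.779 m: A R^(2/3) = 1.344 — too small.
Try y = 1.08 m: A R^(2/3) = 2.547 — too large.
Try y = 0.994 m: A R^(2/3) = 2.16 — close enough.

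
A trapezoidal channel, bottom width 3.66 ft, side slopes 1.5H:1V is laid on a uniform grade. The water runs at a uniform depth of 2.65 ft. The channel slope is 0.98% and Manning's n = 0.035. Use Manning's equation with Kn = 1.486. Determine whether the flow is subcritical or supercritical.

subcritical

With bottom width b = 3.66 ft and side slope z = 1.5: A = (b + zy)y = (3.66 + 1.5×2.65)×2.65 = 20.23 ft²; P = b + 2y√(1+z²) = 3.66 + 2×2.65×1.803 = 13.21 ft.
Hydraulic radius R = A/P = 20.23/13.21 = 1.531 ft.
V = (1.486/n) R^(2/3) √S = (1.486/0.035) × 1.531^(2/3) × √0.0098 = 5.583 ft/s. Hydraulic depth D_h = A/T = 20.23/11.61 = 1.743 ft.
Froude number Fr = V/√(g·D_h) = 5.583/√(32.2×1.743) = 0.745, which is less than 1, so the flow is subcritical.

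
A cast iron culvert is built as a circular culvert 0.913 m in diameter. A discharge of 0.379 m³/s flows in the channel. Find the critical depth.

y_c = 0.355 m

At critical depth, Q² T / (g A³) = 1, i.e. A³/T = Q²/g = 0.379²/9.81 = 0.01464.
Trying y = 0.271 m: A³/T = 0.005169 — low.
Trying y = 0.355 m: A³/T = 0.01466 — close enough.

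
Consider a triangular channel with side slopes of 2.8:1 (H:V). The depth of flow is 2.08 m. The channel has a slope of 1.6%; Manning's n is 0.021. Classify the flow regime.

supercritical

For a triangular section with side slope z = 2.8: A = zy² = 2.8×2.08² = 12.11 m²; P = 2y√(1+z²) = 2×2.08×2.973 = 12.37 m.
Hydraulic radius R = A/P = 12.11/12.37 = 0.9794 m.
V = (1/n) R^(2/3) √S = (1/0.021) × 0.9794^(2/3) × √0.016 = 5.94 m/s. Hydraulic depth D_h = A/T = 12.11/11.65 = 1.04 m.
Froude number Fr = V/√(g·D_h) = 5.94/√(9.81×1.04) = 1.86, which is greater than 1, so the flow is supercritical.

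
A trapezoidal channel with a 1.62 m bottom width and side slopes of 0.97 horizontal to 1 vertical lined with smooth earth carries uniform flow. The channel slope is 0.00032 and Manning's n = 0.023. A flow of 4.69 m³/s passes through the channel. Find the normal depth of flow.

Manning's equation rearranged: A R^(2/3) = nQ / (1·√S) = 0.023 × 4.69 / (√0.00032) = 6.03.
At y = 1.37 m: A R^(2/3) = 3.314 — too small.
At y = 1.85 m: A R^(2/3) = 6.029 — close enough.

y_n = 1.85 m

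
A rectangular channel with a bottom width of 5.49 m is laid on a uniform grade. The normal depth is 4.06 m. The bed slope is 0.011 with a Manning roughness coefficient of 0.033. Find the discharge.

Flow area A = b·y = 5.49 × 4.06 = 22.29 m². Wetted perimeter P = b + 2y = 5.49 + 2×4.06 = 13.61 m.
Hydraulic radius R = A/P = 22.29/13.61 = 1.638 m.
Manning's equation: Q = (1/n) A R^(2/3) S^(1/2) = (1/0.033) × 22.29 × 1.638^(2/3) × 0.011^(1/2) = 98.4 m³/s.

Q = 98.4 m³/s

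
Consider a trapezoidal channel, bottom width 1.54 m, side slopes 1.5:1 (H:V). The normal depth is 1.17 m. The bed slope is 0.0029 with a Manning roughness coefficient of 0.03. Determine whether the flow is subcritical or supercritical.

With bottom width b = 1.54 m and side slope z = 1.5: A = (b + zy)y = (1.54 + 1.5×1.17)×1.17 = 3.855 m²; P = b + 2y√(1+z²) = 1.54 + 2×1.17×1.803 = 5.758 m.
Hydraulic radius R = A/P = 3.855/5.758 = 0.6695 m.
V = (1/n) R^(2/3) √S = (1/0.03) × 0.6695^(2/3) × √0.0029 = 1.374 m/s. Hydraulic depth D_h = A/T = 3.855/5.05 = 0.7634 m.
Froude number Fr = V/√(g·D_h) = 1.374/√(9.81×0.7634) = 0.502, which is less than 1, so the flow is subcritical.

subcritical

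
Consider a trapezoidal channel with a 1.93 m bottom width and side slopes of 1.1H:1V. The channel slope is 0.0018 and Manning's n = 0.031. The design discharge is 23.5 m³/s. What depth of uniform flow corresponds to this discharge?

y_n = 2.79 m

Manning's equation rearranged: A R^(2/3) = nQ / (1·√S) = 0.031 × 23.5 / (√0.0018) = 17.17.
Trying y = 2.43 m: A R^(2/3) = 12.78 — short.
Trying y = 2.79 m: A R^(2/3) = 17.15 — matches.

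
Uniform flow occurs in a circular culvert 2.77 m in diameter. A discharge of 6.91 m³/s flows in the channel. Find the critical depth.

y_c = 1.15 m

At critical depth, Q² T / (g A³) = 1, i.e. A³/T = Q²/g = 6.91²/9.81 = 4.867.
Try y = 0.79 m: A³/T = 1.138 — low.
Try y = 1.26 m: A³/T = 6.879 — high.
Try y = 1.15 m: A³/T = 4.848 — close enough.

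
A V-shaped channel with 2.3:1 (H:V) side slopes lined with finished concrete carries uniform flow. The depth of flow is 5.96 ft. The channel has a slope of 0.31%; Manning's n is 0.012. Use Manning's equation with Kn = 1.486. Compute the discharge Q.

For a triangular section with side slope z = 2.3: A = zy² = 2.3×5.96² = 81.7 ft²; P = 2y√(1+z²) = 2×5.96×2.508 = 29.9 ft.
Hydraulic radius R = A/P = 81.7/29.9 = 2.733 ft.
Manning's equation: Q = (1.486/n) A R^(2/3) S^(1/2) = (1.486/0.012) × 81.7 × 2.733^(2/3) × 0.0031^(1/2) = 1100 ft³/s.

Q = 1100 ft³/s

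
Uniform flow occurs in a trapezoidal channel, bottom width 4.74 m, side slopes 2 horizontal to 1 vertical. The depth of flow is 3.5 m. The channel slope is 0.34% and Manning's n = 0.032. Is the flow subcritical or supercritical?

subcritical

With bottom width b = 4.74 m and side slope z = 2: A = (b + zy)y = (4.74 + 2×3.5)×3.5 = 41.09 m²; P = b + 2y√(1+z²) = 4.74 + 2×3.5×2.236 = 20.39 m.
Hydraulic radius R = A/P = 41.09/20.39 = 2.015 m.
V = (1/n) R^(2/3) √S = (1/0.032) × 2.015^(2/3) × √0.0034 = 2.907 m/s. Hydraulic depth D_h = A/T = 41.09/18.74 = 2.193 m.
Froude number Fr = V/√(g·D_h) = 2.907/√(9.81×2.193) = 0.627, which is less than 1, so the flow is subcritical.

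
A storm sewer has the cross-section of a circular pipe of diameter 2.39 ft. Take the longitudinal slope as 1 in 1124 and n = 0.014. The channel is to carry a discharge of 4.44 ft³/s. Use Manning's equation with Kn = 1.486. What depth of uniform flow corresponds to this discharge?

Manning's equation rearranged: A R^(2/3) = nQ / (1.486·√S) = 0.014 × 4.44 / (1.486 × √0.0008897) = 1.402.
Try y = 1.25 ft: A R^(2/3) = 1.716 — high.
Try y = 0.961 ft: A R^(2/3) = 1.083 — low.
Try y = 1.11 ft: A R^(2/3) = 1.401 — close enough.

y_n = 1.11 ft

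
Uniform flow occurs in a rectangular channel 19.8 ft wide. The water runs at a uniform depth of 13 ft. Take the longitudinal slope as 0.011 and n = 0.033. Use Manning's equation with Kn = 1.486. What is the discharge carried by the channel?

Flow area A = b·y = 19.8 × 13 = 257.4 ft². Wetted perimeter P = b + 2y = 19.8 + 2×13 = 45.8 ft.
Hydraulic radius R = A/P = 257.4/45.8 = 5.62 ft.
Manning's equation: Q = (1.486/n) A R^(2/3) S^(1/2) = (1.486/0.033) × 257.4 × 5.62^(2/3) × 0.011^(1/2) = 3840 ft³/s.

Q = 3840 ft³/s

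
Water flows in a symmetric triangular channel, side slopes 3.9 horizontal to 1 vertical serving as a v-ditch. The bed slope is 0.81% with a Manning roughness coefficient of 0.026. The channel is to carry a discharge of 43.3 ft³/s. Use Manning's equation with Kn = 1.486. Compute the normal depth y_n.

y_n = 1.6 ft

Manning's equation rearranged: A R^(2/3) = nQ / (1.486·√S) = 0.026 × 43.3 / (1.486 × √0.0081) = 8.418.
Try y = 1.37 ft: A R^(2/3) = 5.569 — short.
Try y = 1.99 ft: A R^(2/3) = 15.07 — over.
Try y = 1.6 ft: A R^(2/3) = 8.423 — close enough.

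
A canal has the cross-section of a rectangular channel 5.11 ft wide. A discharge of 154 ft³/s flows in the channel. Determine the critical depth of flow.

For a rectangular channel, critical depth y_c = (q²/g)^(1/3) where q = Q/b = 154/5.11 = 30.14 ft²/s.
So y_c = (30.14²/32.2)^(1/3) = 3.04 ft.

y_c = 3.04 ft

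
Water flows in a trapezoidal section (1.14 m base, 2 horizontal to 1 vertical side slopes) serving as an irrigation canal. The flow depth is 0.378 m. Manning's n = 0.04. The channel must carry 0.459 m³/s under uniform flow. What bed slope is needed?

S = 0.0041

With bottom width b = 1.14 m and side slope z = 2: A = (b + zy)y = (1.14 + 2×0.378)×0.378 = 0.7167 m²; P = b + 2y√(1+z²) = 1.14 + 2×0.378×2.236 = 2.83 m.
Hydraulic radius R = A/P = 0.7167/2.83 = 0.2532 m.
From Manning's equation, S = [nQ / (1 A R^(2/3))]² = [0.04 × 0.459 / (1 × 0.7167 × 0.2532^(2/3))]² = 0.0041.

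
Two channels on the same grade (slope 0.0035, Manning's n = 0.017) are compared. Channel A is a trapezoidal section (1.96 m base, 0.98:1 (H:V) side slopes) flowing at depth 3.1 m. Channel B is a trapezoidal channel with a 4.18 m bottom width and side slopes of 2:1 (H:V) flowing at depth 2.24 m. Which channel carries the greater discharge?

Channel A: With bottom width b = 1.96 m and side slope z = 0.98: A = (b + zy)y = (1.96 + 0.98×3.1)×3.1 = 15.49 m²; P = b + 2y√(1+z²) = 1.96 + 2×3.1×1.4 = 10.64 m. Hydraulic radius R = A/P = 15.49/10.64 = 1.456 m. Q_A = (1/0.017)·15.49·1.456^(2/3)·√0.0035 = 69.27 m³/s.
Channel B: With bottom width b = 4.18 m and side slope z = 2: A = (b + zy)y = (4.18 + 2×2.24)×2.24 = 19.4 m²; P = b + 2y√(1+z²) = 4.18 + 2×2.24×2.236 = 14.2 m. Hydraulic radius R = A/P = 19.4/14.2 = 1.366 m. Q_B = (1/0.017)·19.4·1.366^(2/3)·√0.0035 = 83.12 m³/s.
Q_A = 69.27 m³/s vs Q_B = 83.12 m³/s, so channel B carries more.

channel B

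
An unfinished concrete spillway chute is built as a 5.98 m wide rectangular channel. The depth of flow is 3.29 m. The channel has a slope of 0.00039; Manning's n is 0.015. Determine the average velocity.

Flow area A = b·y = 5.98 × 3.29 = 19.67 m². Wetted perimeter P = b + 2y = 5.98 + 2×3.29 = 12.56 m.
Hydraulic radius R = A/P = 19.67/12.56 = 1.566 m.
From Manning's equation, V = (1/n) R^(2/3) S^(1/2) = (1/0.015) × 1.566^(2/3) × 0.00039^(1/2) = 1.78 m/s.

V = 1.78 m/s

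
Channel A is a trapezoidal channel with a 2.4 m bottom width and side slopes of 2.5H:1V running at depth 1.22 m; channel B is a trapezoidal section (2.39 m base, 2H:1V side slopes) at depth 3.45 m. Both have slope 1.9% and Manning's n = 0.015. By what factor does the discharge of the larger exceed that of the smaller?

Channel A: With bottom width b = 2.4 m and side slope z = 2.5: A = (b + zy)y = (2.4 + 2.5×1.22)×1.22 = 6.649 m²; P = b + 2y√(1+z²) = 2.4 + 2×1.22×2.693 = 8.97 m. Hydraulic radius R = A/P = 6.649/8.97 = 0.7413 m. Q_A = (1/0.015)·6.649·0.7413^(2/3)·√0.019 = 50.04 m³/s.
Channel B: With bottom width b = 2.39 m and side slope z = 2: A = (b + zy)y = (2.39 + 2×3.45)×3.45 = 32.05 m²; P = b + 2y√(1+z²) = 2.39 + 2×3.45×2.236 = 17.82 m. Hydraulic radius R = A/P = 32.05/17.82 = 1.799 m. Q_B = (1/0.015)·32.05·1.799^(2/3)·√0.019 = 435.6 m³/s.
The larger discharge is 435.6 m³/s and the smaller is 50.04 m³/s; the ratio is 8.7.

8.7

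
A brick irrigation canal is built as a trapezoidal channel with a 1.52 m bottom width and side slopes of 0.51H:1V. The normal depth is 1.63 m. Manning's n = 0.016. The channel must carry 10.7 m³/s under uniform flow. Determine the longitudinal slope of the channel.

S = 0.00298

With bottom width b = 1.52 m and side slope z = 0.51: A = (b + zy)y = (1.52 + 0.51×1.63)×1.63 = 3.833 m²; P = b + 2y√(1+z²) = 1.52 + 2×1.63×1.123 = 5.179 m.
Hydraulic radius R = A/P = 3.833/5.179 = 0.74 m.
From Manning's equation, S = [nQ / (1 A R^(2/3))]² = [0.016 × 10.7 / (1 × 3.833 × 0.74^(2/3))]² = 0.00298.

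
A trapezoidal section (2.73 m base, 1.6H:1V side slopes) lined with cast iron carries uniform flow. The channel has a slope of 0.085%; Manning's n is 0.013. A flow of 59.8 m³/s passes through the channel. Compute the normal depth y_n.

Manning's equation rearranged: A R^(2/3) = nQ / (1·√S) = 0.013 × 59.8 / (√0.00085) = 26.66.
Try y = 2.25 m: A R^(2/3) = 16.7 — low.
Try y = 3.27 m: A R^(2/3) = 37.49 — high.
Try y = 2.8 m: A R^(2/3) = 26.67 — ≈ 26.66.

y_n = 2.8 m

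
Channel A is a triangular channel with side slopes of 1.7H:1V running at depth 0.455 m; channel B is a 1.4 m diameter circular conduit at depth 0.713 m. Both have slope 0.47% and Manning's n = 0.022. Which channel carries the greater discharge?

channel B

Channel A: For a triangular section with side slope z = 1.7: A = zy² = 1.7×0.455² = 0.3519 m²; P = 2y√(1+z²) = 2×0.455×1.972 = 1.795 m. Hydraulic radius R = A/P = 0.3519/1.795 = 0.1961 m. Q_A = (1/0.022)·0.3519·0.1961^(2/3)·√0.0047 = 0.3702 m³/s.
Channel B: For a circular section of diameter D = 1.4 m at depth y = 0.713 m, the central angle is θ = 2 arccos(1 − 2y/D) = 3.179 rad. Then A = (D²/8)(θ − sin θ) = 0.7879 m² and P = Dθ/2 = 2.225 m. Hydraulic radius R = A/P = 0.7879/2.225 = 0.3541 m. Q_B = (1/0.022)·0.7879·0.3541^(2/3)·√0.0047 = 1.229 m³/s.
Q_A = 0.3702 m³/s vs Q_B = 1.229 m³/s, so channel B carries more.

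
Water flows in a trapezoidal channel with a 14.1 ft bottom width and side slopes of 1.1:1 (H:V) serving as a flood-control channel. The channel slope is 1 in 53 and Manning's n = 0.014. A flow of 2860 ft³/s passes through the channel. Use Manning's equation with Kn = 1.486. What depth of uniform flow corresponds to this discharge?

Manning's equation rearranged: A R^(2/3) = nQ / (1.486·√S) = 0.014 × 2860 / (1.486 × √0.01887) = 196.2.
Trying y = 4.16 ft: A R^(2/3) = 159.3 — short.
Trying y = 5.54 ft: A R^(2/3) = 265.7 — over.
Trying y = 4.68 ft: A R^(2/3) = 196.2 — close enough.

y_n = 4.68 ft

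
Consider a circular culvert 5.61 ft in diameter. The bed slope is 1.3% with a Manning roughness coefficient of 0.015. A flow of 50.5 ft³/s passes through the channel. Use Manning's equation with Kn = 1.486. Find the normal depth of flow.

Manning's equation rearranged: A R^(2/3) = nQ / (1.486·√S) = 0.015 × 50.5 / (1.486 × √0.013) = 4.471.
Try y = 1.76 ft: A R^(2/3) = 6.612 — over.
Try y = 1.27 ft: A R^(2/3) = 3.481 — short.
Try y = 1.44 ft: A R^(2/3) = 4.47 — close enough.

y_n = 1.44 ft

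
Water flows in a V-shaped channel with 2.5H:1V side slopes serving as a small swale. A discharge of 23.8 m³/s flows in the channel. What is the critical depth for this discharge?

y_c = 1.79 m

At critical depth, Q² T / (g A³) = 1, i.e. A³/T = Q²/g = 23.8²/9.81 = 57.74.
At y = 1.94 m: A³/T = 85.87 — too large.
At y = 1.79 m: A³/T = 57.43 — close enough.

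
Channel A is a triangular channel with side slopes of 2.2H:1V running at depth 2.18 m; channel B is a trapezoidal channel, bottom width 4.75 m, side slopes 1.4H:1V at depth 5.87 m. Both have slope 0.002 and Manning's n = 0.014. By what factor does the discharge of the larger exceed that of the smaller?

15.4

Channel A: For a triangular section with side slope z = 2.2: A = zy² = 2.2×2.18² = 10.46 m²; P = 2y√(1+z²) = 2×2.18×2.417 = 10.54 m. Hydraulic radius R = A/P = 10.46/10.54 = 0.9923 m. Q_A = (1/0.014)·10.46·0.9923^(2/3)·√0.002 = 33.23 m³/s.
Channel B: With bottom width b = 4.75 m and side slope z = 1.4: A = (b + zy)y = (4.75 + 1.4×5.87)×5.87 = 76.12 m²; P = b + 2y√(1+z²) = 4.75 + 2×5.87×1.72 = 24.95 m. Hydraulic radius R = A/P = 76.12/24.95 = 3.051 m. Q_B = (1/0.014)·76.12·3.051^(2/3)·√0.002 = 511.5 m³/s.
The larger discharge is 511.5 m³/s and the smaller is 33.23 m³/s; the ratio is 15.4.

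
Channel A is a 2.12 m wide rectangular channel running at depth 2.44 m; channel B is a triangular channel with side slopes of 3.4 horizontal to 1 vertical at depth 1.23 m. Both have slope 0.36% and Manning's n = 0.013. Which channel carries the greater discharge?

Channel A: Flow area A = b·y = 2.12 × 2.44 = 5.173 m². Wetted perimeter P = b + 2y = 2.12 + 2×2.44 = 7 m. Hydraulic radius R = A/P = 5.173/7 = 0.739 m. Q_A = (1/0.013)·5.173·0.739^(2/3)·√0.0036 = 19.51 m³/s.
Channel B: For a triangular section with side slope z = 3.4: A = zy² = 3.4×1.23² = 5.144 m²; P = 2y√(1+z²) = 2×1.23×3.544 = 8.718 m. Hydraulic radius R = A/P = 5.144/8.718 = 0.59 m. Q_B = (1/0.013)·5.144·0.59^(2/3)·√0.0036 = 16.7 m³/s.
Q_A = 19.51 m³/s vs Q_B = 16.7 m³/s, so channel A carries more.

channel A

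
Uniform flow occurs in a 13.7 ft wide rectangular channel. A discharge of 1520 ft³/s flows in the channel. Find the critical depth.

For a rectangular channel, critical depth y_c = (q²/g)^(1/3) where q = Q/b = 1520/13.7 = 110.9 ft²/s.
So y_c = (110.9²/32.2)^(1/3) = 7.26 ft.

y_c = 7.26 ft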